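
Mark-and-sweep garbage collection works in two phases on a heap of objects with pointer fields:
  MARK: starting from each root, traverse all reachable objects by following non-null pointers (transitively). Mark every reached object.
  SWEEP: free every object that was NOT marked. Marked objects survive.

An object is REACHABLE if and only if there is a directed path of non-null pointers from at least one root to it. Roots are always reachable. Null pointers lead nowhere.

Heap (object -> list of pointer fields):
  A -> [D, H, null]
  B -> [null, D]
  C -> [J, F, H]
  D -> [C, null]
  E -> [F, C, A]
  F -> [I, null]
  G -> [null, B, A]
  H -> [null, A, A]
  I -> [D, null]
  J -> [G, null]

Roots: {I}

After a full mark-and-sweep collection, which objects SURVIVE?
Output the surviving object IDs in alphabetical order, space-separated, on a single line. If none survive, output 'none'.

Roots: I
Mark I: refs=D null, marked=I
Mark D: refs=C null, marked=D I
Mark C: refs=J F H, marked=C D I
Mark J: refs=G null, marked=C D I J
Mark F: refs=I null, marked=C D F I J
Mark H: refs=null A A, marked=C D F H I J
Mark G: refs=null B A, marked=C D F G H I J
Mark A: refs=D H null, marked=A C D F G H I J
Mark B: refs=null D, marked=A B C D F G H I J
Unmarked (collected): E

Answer: A B C D F G H I J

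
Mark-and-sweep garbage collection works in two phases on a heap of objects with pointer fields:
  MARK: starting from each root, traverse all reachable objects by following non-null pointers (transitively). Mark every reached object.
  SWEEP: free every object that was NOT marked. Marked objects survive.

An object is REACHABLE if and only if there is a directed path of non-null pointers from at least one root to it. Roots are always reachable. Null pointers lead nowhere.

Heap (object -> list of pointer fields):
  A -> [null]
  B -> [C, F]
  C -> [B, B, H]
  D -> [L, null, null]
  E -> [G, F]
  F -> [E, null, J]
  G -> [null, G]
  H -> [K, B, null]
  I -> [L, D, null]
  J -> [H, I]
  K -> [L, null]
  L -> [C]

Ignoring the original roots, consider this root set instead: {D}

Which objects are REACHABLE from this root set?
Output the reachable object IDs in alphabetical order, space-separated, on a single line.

Answer: B C D E F G H I J K L

Derivation:
Roots: D
Mark D: refs=L null null, marked=D
Mark L: refs=C, marked=D L
Mark C: refs=B B H, marked=C D L
Mark B: refs=C F, marked=B C D L
Mark H: refs=K B null, marked=B C D H L
Mark F: refs=E null J, marked=B C D F H L
Mark K: refs=L null, marked=B C D F H K L
Mark E: refs=G F, marked=B C D E F H K L
Mark J: refs=H I, marked=B C D E F H J K L
Mark G: refs=null G, marked=B C D E F G H J K L
Mark I: refs=L D null, marked=B C D E F G H I J K L
Unmarked (collected): A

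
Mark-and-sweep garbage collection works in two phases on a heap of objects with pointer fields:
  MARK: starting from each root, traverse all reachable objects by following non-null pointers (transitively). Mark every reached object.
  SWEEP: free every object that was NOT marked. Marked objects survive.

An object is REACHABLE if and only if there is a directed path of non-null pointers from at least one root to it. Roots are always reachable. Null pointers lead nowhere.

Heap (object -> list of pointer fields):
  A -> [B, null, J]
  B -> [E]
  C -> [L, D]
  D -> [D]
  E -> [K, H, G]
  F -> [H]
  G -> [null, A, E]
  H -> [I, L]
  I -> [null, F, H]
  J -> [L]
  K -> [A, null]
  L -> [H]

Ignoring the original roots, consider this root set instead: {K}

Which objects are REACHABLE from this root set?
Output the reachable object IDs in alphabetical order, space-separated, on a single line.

Roots: K
Mark K: refs=A null, marked=K
Mark A: refs=B null J, marked=A K
Mark B: refs=E, marked=A B K
Mark J: refs=L, marked=A B J K
Mark E: refs=K H G, marked=A B E J K
Mark L: refs=H, marked=A B E J K L
Mark H: refs=I L, marked=A B E H J K L
Mark G: refs=null A E, marked=A B E G H J K L
Mark I: refs=null F H, marked=A B E G H I J K L
Mark F: refs=H, marked=A B E F G H I J K L
Unmarked (collected): C D

Answer: A B E F G H I J K L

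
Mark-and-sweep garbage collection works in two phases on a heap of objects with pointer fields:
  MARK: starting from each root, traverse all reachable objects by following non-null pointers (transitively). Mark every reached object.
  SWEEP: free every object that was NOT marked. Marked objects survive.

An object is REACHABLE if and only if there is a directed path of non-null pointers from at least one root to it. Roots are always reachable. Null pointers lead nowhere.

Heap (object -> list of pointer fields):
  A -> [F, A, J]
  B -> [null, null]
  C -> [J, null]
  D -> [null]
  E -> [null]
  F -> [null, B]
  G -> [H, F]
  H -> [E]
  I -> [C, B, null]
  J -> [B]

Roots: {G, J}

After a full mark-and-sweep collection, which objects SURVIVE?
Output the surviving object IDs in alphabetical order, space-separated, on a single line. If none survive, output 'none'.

Roots: G J
Mark G: refs=H F, marked=G
Mark J: refs=B, marked=G J
Mark H: refs=E, marked=G H J
Mark F: refs=null B, marked=F G H J
Mark B: refs=null null, marked=B F G H J
Mark E: refs=null, marked=B E F G H J
Unmarked (collected): A C D I

Answer: B E F G H J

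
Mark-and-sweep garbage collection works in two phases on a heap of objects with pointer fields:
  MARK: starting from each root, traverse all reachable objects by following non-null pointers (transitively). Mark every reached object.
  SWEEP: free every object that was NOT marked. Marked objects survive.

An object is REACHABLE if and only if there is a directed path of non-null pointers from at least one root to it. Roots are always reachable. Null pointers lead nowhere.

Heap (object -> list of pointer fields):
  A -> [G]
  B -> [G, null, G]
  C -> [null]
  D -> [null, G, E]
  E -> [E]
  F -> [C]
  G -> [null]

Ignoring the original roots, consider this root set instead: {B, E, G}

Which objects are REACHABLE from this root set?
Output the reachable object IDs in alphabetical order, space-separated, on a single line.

Roots: B E G
Mark B: refs=G null G, marked=B
Mark E: refs=E, marked=B E
Mark G: refs=null, marked=B E G
Unmarked (collected): A C D F

Answer: B E G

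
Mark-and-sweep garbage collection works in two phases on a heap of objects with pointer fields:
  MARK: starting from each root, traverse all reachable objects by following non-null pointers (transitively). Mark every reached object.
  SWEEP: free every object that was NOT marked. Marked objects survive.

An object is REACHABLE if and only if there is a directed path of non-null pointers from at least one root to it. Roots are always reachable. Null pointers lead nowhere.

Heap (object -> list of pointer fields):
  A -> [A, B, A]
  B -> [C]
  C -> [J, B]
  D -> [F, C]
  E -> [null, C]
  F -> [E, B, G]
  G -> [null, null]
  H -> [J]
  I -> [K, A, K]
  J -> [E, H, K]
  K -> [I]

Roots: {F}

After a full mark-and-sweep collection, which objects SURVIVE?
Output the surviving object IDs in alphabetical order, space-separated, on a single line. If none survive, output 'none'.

Answer: A B C E F G H I J K

Derivation:
Roots: F
Mark F: refs=E B G, marked=F
Mark E: refs=null C, marked=E F
Mark B: refs=C, marked=B E F
Mark G: refs=null null, marked=B E F G
Mark C: refs=J B, marked=B C E F G
Mark J: refs=E H K, marked=B C E F G J
Mark H: refs=J, marked=B C E F G H J
Mark K: refs=I, marked=B C E F G H J K
Mark I: refs=K A K, marked=B C E F G H I J K
Mark A: refs=A B A, marked=A B C E F G H I J K
Unmarked (collected): D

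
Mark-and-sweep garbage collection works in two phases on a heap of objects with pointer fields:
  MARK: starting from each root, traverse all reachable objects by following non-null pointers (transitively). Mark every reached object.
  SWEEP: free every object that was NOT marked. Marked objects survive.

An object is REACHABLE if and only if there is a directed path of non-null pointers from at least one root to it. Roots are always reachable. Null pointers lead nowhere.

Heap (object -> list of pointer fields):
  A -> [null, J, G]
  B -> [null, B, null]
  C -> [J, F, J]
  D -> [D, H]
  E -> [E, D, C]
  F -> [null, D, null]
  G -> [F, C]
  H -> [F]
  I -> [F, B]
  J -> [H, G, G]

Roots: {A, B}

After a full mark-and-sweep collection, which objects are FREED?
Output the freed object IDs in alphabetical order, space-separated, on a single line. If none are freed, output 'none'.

Roots: A B
Mark A: refs=null J G, marked=A
Mark B: refs=null B null, marked=A B
Mark J: refs=H G G, marked=A B J
Mark G: refs=F C, marked=A B G J
Mark H: refs=F, marked=A B G H J
Mark F: refs=null D null, marked=A B F G H J
Mark C: refs=J F J, marked=A B C F G H J
Mark D: refs=D H, marked=A B C D F G H J
Unmarked (collected): E I

Answer: E I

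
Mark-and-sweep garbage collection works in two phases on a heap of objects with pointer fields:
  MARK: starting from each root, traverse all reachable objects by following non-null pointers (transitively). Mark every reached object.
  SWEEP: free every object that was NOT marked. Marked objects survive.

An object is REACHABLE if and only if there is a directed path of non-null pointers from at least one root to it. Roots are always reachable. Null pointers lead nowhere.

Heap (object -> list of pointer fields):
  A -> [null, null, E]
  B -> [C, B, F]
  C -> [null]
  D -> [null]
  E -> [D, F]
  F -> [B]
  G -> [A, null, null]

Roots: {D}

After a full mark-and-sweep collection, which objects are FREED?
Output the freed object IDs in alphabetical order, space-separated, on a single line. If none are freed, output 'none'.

Roots: D
Mark D: refs=null, marked=D
Unmarked (collected): A B C E F G

Answer: A B C E F G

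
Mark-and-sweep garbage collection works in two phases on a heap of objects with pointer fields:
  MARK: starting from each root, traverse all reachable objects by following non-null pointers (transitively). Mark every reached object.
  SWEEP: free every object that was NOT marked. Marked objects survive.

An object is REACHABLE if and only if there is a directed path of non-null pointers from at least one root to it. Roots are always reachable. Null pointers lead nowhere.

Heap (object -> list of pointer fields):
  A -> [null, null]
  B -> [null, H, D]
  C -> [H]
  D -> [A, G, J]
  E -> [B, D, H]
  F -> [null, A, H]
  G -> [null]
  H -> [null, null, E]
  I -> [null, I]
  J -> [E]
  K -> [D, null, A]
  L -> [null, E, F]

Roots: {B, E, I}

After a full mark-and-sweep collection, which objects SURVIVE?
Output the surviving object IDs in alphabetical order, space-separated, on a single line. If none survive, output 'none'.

Answer: A B D E G H I J

Derivation:
Roots: B E I
Mark B: refs=null H D, marked=B
Mark E: refs=B D H, marked=B E
Mark I: refs=null I, marked=B E I
Mark H: refs=null null E, marked=B E H I
Mark D: refs=A G J, marked=B D E H I
Mark A: refs=null null, marked=A B D E H I
Mark G: refs=null, marked=A B D E G H I
Mark J: refs=E, marked=A B D E G H I J
Unmarked (collected): C F K L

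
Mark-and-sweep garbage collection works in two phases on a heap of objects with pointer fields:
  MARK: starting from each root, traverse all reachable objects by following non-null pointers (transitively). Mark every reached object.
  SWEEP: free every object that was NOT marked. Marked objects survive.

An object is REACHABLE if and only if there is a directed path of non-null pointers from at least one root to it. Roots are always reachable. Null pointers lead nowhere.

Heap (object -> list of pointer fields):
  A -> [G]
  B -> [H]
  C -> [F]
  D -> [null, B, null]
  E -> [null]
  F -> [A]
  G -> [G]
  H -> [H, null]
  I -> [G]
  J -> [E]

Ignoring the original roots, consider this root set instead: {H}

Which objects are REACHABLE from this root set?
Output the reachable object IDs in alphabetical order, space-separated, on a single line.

Roots: H
Mark H: refs=H null, marked=H
Unmarked (collected): A B C D E F G I J

Answer: H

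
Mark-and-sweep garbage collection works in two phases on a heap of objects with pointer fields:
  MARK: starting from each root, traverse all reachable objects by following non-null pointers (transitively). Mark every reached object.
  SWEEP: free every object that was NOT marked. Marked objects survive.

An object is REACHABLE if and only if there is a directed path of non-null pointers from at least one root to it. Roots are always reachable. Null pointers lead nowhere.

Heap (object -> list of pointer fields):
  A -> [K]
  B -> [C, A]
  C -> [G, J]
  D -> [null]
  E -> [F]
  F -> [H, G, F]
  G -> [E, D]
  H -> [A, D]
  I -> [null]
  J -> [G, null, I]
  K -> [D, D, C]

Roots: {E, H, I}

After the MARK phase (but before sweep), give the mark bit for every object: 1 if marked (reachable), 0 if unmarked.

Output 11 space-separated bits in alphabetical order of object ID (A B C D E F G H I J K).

Roots: E H I
Mark E: refs=F, marked=E
Mark H: refs=A D, marked=E H
Mark I: refs=null, marked=E H I
Mark F: refs=H G F, marked=E F H I
Mark A: refs=K, marked=A E F H I
Mark D: refs=null, marked=A D E F H I
Mark G: refs=E D, marked=A D E F G H I
Mark K: refs=D D C, marked=A D E F G H I K
Mark C: refs=G J, marked=A C D E F G H I K
Mark J: refs=G null I, marked=A C D E F G H I J K
Unmarked (collected): B

Answer: 1 0 1 1 1 1 1 1 1 1 1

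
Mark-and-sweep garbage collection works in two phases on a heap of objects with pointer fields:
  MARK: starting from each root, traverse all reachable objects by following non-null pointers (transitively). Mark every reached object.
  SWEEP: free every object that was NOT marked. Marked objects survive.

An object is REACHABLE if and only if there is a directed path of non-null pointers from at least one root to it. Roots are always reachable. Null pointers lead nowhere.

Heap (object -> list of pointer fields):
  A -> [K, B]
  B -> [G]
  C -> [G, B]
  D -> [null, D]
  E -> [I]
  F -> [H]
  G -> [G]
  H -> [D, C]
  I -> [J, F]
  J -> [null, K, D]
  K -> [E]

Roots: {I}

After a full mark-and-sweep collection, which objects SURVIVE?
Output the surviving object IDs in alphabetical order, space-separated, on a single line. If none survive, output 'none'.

Answer: B C D E F G H I J K

Derivation:
Roots: I
Mark I: refs=J F, marked=I
Mark J: refs=null K D, marked=I J
Mark F: refs=H, marked=F I J
Mark K: refs=E, marked=F I J K
Mark D: refs=null D, marked=D F I J K
Mark H: refs=D C, marked=D F H I J K
Mark E: refs=I, marked=D E F H I J K
Mark C: refs=G B, marked=C D E F H I J K
Mark G: refs=G, marked=C D E F G H I J K
Mark B: refs=G, marked=B C D E F G H I J K
Unmarked (collected): A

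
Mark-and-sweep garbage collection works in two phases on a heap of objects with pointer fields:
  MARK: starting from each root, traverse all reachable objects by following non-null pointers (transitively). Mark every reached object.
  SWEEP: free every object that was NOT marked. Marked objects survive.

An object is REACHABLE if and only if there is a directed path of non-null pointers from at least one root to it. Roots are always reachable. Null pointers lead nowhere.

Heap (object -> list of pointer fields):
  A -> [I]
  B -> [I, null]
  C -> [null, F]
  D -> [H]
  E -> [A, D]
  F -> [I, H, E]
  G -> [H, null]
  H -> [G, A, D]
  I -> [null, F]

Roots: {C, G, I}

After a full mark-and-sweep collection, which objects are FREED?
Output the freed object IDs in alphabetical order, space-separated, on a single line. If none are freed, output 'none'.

Roots: C G I
Mark C: refs=null F, marked=C
Mark G: refs=H null, marked=C G
Mark I: refs=null F, marked=C G I
Mark F: refs=I H E, marked=C F G I
Mark H: refs=G A D, marked=C F G H I
Mark E: refs=A D, marked=C E F G H I
Mark A: refs=I, marked=A C E F G H I
Mark D: refs=H, marked=A C D E F G H I
Unmarked (collected): B

Answer: B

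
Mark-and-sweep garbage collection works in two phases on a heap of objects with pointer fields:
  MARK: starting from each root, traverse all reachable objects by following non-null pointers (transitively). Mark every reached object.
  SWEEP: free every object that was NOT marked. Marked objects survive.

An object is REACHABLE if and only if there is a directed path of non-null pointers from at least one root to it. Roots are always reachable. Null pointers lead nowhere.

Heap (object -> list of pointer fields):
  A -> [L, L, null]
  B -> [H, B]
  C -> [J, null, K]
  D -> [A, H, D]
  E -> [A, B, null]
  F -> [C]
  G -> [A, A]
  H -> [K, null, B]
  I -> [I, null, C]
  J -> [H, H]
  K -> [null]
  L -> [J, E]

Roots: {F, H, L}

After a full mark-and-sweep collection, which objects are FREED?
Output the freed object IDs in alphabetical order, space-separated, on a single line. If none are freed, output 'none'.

Answer: D G I

Derivation:
Roots: F H L
Mark F: refs=C, marked=F
Mark H: refs=K null B, marked=F H
Mark L: refs=J E, marked=F H L
Mark C: refs=J null K, marked=C F H L
Mark K: refs=null, marked=C F H K L
Mark B: refs=H B, marked=B C F H K L
Mark J: refs=H H, marked=B C F H J K L
Mark E: refs=A B null, marked=B C E F H J K L
Mark A: refs=L L null, marked=A B C E F H J K L
Unmarked (collected): D G I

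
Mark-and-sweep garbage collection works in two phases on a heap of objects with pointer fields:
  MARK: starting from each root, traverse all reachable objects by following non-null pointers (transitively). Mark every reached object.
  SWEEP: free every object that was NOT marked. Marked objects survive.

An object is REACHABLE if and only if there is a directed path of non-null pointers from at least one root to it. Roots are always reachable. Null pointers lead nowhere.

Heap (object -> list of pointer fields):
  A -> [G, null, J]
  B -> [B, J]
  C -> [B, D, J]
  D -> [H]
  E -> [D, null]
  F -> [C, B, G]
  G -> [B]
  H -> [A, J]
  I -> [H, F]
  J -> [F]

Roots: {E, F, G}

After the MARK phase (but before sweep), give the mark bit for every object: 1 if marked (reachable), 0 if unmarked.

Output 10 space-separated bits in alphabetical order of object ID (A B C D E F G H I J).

Roots: E F G
Mark E: refs=D null, marked=E
Mark F: refs=C B G, marked=E F
Mark G: refs=B, marked=E F G
Mark D: refs=H, marked=D E F G
Mark C: refs=B D J, marked=C D E F G
Mark B: refs=B J, marked=B C D E F G
Mark H: refs=A J, marked=B C D E F G H
Mark J: refs=F, marked=B C D E F G H J
Mark A: refs=G null J, marked=A B C D E F G H J
Unmarked (collected): I

Answer: 1 1 1 1 1 1 1 1 0 1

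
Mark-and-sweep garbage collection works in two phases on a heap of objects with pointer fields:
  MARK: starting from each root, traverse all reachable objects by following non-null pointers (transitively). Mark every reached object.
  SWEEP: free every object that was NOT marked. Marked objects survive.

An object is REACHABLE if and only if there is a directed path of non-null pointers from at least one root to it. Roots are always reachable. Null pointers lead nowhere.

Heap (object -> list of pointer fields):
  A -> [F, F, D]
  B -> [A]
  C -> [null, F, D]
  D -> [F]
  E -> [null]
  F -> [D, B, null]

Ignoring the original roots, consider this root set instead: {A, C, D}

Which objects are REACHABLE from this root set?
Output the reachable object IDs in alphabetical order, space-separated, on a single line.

Roots: A C D
Mark A: refs=F F D, marked=A
Mark C: refs=null F D, marked=A C
Mark D: refs=F, marked=A C D
Mark F: refs=D B null, marked=A C D F
Mark B: refs=A, marked=A B C D F
Unmarked (collected): E

Answer: A B C D F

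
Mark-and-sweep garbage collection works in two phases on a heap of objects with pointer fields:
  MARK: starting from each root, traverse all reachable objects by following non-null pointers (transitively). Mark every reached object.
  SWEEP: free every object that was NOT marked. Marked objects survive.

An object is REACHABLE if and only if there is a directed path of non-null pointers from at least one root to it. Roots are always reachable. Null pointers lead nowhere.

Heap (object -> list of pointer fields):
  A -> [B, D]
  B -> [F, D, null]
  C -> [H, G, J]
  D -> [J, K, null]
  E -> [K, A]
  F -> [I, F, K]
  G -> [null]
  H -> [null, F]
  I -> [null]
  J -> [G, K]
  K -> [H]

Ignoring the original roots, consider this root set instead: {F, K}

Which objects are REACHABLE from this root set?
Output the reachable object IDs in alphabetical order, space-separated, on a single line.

Answer: F H I K

Derivation:
Roots: F K
Mark F: refs=I F K, marked=F
Mark K: refs=H, marked=F K
Mark I: refs=null, marked=F I K
Mark H: refs=null F, marked=F H I K
Unmarked (collected): A B C D E G J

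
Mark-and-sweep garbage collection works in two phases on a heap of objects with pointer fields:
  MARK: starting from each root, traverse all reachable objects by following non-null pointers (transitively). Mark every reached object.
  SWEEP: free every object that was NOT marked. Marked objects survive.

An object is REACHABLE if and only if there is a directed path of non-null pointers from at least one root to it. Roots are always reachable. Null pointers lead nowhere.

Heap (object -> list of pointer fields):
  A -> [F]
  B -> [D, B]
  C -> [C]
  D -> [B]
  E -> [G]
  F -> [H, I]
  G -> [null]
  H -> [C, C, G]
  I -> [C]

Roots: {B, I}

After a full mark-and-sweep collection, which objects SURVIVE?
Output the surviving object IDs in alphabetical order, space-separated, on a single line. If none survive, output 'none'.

Answer: B C D I

Derivation:
Roots: B I
Mark B: refs=D B, marked=B
Mark I: refs=C, marked=B I
Mark D: refs=B, marked=B D I
Mark C: refs=C, marked=B C D I
Unmarked (collected): A E F G H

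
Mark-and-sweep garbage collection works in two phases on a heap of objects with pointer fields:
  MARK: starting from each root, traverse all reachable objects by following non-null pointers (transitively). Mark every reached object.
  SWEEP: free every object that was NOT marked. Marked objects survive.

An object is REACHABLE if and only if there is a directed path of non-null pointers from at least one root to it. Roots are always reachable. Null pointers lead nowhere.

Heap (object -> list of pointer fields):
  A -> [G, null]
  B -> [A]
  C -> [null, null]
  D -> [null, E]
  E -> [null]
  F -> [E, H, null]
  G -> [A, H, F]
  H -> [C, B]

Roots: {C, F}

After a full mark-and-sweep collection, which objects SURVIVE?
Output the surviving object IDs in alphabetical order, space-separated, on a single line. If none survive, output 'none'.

Roots: C F
Mark C: refs=null null, marked=C
Mark F: refs=E H null, marked=C F
Mark E: refs=null, marked=C E F
Mark H: refs=C B, marked=C E F H
Mark B: refs=A, marked=B C E F H
Mark A: refs=G null, marked=A B C E F H
Mark G: refs=A H F, marked=A B C E F G H
Unmarked (collected): D

Answer: A B C E F G H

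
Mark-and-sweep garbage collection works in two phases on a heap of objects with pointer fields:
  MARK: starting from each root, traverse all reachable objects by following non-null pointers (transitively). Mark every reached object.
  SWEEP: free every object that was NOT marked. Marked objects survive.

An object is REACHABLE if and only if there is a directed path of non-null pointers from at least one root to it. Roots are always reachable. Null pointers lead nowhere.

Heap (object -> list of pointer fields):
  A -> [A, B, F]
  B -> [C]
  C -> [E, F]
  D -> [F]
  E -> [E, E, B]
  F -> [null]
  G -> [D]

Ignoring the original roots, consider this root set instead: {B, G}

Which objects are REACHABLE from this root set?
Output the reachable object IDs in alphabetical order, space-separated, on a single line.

Answer: B C D E F G

Derivation:
Roots: B G
Mark B: refs=C, marked=B
Mark G: refs=D, marked=B G
Mark C: refs=E F, marked=B C G
Mark D: refs=F, marked=B C D G
Mark E: refs=E E B, marked=B C D E G
Mark F: refs=null, marked=B C D E F G
Unmarked (collected): A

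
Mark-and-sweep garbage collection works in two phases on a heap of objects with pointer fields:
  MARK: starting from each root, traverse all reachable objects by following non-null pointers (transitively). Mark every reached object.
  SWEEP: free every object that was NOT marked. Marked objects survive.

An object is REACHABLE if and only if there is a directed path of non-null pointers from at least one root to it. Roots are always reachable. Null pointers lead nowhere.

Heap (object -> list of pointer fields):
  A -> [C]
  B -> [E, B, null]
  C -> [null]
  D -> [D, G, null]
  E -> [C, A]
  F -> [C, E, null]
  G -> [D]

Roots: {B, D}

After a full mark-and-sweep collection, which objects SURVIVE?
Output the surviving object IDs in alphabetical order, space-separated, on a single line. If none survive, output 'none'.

Roots: B D
Mark B: refs=E B null, marked=B
Mark D: refs=D G null, marked=B D
Mark E: refs=C A, marked=B D E
Mark G: refs=D, marked=B D E G
Mark C: refs=null, marked=B C D E G
Mark A: refs=C, marked=A B C D E G
Unmarked (collected): F

Answer: A B C D E G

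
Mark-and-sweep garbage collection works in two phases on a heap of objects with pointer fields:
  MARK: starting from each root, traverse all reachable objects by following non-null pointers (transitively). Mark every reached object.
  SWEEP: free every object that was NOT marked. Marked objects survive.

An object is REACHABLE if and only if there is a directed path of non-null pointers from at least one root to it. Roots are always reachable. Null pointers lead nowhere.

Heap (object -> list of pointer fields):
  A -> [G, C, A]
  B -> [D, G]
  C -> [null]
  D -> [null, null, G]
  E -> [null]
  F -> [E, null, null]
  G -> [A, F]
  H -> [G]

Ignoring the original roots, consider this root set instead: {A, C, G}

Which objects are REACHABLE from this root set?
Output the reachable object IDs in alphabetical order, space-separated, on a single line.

Answer: A C E F G

Derivation:
Roots: A C G
Mark A: refs=G C A, marked=A
Mark C: refs=null, marked=A C
Mark G: refs=A F, marked=A C G
Mark F: refs=E null null, marked=A C F G
Mark E: refs=null, marked=A C E F G
Unmarked (collected): B D H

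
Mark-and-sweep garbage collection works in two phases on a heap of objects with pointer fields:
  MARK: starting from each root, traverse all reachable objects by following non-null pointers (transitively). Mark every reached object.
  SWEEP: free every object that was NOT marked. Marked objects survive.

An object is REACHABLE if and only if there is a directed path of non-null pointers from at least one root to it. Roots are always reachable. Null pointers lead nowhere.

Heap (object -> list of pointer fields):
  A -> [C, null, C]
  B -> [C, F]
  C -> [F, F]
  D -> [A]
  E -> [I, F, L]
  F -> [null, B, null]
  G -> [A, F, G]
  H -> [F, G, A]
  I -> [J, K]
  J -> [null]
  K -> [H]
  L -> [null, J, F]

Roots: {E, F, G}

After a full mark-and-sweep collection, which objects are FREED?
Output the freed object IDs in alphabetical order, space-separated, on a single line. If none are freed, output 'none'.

Answer: D

Derivation:
Roots: E F G
Mark E: refs=I F L, marked=E
Mark F: refs=null B null, marked=E F
Mark G: refs=A F G, marked=E F G
Mark I: refs=J K, marked=E F G I
Mark L: refs=null J F, marked=E F G I L
Mark B: refs=C F, marked=B E F G I L
Mark A: refs=C null C, marked=A B E F G I L
Mark J: refs=null, marked=A B E F G I J L
Mark K: refs=H, marked=A B E F G I J K L
Mark C: refs=F F, marked=A B C E F G I J K L
Mark H: refs=F G A, marked=A B C E F G H I J K L
Unmarked (collected): D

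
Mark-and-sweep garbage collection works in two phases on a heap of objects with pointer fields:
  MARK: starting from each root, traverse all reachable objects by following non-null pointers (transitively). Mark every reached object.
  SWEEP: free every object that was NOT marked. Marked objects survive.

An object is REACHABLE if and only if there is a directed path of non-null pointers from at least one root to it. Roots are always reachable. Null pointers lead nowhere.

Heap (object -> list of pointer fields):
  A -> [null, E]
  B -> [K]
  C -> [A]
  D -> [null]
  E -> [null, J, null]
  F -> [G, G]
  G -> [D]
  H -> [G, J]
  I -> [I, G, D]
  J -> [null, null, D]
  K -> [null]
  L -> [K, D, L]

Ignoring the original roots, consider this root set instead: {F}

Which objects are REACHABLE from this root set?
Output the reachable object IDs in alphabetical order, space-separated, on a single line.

Answer: D F G

Derivation:
Roots: F
Mark F: refs=G G, marked=F
Mark G: refs=D, marked=F G
Mark D: refs=null, marked=D F G
Unmarked (collected): A B C E H I J K L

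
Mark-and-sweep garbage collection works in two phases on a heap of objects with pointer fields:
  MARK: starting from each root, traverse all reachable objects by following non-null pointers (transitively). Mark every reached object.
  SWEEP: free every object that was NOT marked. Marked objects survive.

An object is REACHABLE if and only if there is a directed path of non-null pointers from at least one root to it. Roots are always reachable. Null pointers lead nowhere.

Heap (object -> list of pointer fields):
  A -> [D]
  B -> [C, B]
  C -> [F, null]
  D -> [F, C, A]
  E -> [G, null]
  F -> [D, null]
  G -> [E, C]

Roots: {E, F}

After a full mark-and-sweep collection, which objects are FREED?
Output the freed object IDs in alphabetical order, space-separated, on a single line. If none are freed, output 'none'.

Roots: E F
Mark E: refs=G null, marked=E
Mark F: refs=D null, marked=E F
Mark G: refs=E C, marked=E F G
Mark D: refs=F C A, marked=D E F G
Mark C: refs=F null, marked=C D E F G
Mark A: refs=D, marked=A C D E F G
Unmarked (collected): B

Answer: B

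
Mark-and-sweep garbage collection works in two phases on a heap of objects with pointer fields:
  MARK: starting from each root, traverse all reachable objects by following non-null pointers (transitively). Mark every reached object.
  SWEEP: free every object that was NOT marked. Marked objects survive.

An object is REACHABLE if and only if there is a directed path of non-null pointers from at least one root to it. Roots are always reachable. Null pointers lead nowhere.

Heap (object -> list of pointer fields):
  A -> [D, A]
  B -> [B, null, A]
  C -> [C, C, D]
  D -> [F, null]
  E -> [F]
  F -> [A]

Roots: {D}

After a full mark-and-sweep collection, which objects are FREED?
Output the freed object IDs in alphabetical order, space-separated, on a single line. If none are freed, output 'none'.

Roots: D
Mark D: refs=F null, marked=D
Mark F: refs=A, marked=D F
Mark A: refs=D A, marked=A D F
Unmarked (collected): B C E

Answer: B C E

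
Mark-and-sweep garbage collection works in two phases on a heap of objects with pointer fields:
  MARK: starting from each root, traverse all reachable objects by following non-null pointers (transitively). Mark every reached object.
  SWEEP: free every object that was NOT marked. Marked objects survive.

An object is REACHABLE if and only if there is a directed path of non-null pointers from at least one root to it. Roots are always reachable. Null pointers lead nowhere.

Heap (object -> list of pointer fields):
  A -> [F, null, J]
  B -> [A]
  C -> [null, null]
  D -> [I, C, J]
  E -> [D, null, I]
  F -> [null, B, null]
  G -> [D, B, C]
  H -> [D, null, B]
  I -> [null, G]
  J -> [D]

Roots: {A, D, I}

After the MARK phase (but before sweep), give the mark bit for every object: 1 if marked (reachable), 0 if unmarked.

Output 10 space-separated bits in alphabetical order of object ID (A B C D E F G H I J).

Roots: A D I
Mark A: refs=F null J, marked=A
Mark D: refs=I C J, marked=A D
Mark I: refs=null G, marked=A D I
Mark F: refs=null B null, marked=A D F I
Mark J: refs=D, marked=A D F I J
Mark C: refs=null null, marked=A C D F I J
Mark G: refs=D B C, marked=A C D F G I J
Mark B: refs=A, marked=A B C D F G I J
Unmarked (collected): E H

Answer: 1 1 1 1 0 1 1 0 1 1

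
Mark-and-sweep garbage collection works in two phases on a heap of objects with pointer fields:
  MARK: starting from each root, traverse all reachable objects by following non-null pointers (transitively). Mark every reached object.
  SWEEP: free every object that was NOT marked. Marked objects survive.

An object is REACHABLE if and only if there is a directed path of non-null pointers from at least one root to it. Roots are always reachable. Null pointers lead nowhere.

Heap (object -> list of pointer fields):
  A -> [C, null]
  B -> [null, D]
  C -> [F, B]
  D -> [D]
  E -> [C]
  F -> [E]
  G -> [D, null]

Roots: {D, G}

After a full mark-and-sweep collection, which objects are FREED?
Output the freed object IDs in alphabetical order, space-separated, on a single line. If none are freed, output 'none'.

Answer: A B C E F

Derivation:
Roots: D G
Mark D: refs=D, marked=D
Mark G: refs=D null, marked=D G
Unmarked (collected): A B C E F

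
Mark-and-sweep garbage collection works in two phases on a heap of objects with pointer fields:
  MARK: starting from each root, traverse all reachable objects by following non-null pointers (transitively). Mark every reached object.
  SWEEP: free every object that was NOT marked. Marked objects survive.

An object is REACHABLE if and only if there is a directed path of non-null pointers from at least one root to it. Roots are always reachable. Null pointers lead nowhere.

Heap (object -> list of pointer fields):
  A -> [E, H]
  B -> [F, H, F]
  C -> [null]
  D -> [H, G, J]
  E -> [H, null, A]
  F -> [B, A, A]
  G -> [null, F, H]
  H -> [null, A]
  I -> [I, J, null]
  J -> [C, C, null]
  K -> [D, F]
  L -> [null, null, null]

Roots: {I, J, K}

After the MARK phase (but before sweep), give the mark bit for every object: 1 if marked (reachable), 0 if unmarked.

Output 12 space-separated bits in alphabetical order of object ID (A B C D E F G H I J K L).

Answer: 1 1 1 1 1 1 1 1 1 1 1 0

Derivation:
Roots: I J K
Mark I: refs=I J null, marked=I
Mark J: refs=C C null, marked=I J
Mark K: refs=D F, marked=I J K
Mark C: refs=null, marked=C I J K
Mark D: refs=H G J, marked=C D I J K
Mark F: refs=B A A, marked=C D F I J K
Mark H: refs=null A, marked=C D F H I J K
Mark G: refs=null F H, marked=C D F G H I J K
Mark B: refs=F H F, marked=B C D F G H I J K
Mark A: refs=E H, marked=A B C D F G H I J K
Mark E: refs=H null A, marked=A B C D E F G H I J K
Unmarked (collected): L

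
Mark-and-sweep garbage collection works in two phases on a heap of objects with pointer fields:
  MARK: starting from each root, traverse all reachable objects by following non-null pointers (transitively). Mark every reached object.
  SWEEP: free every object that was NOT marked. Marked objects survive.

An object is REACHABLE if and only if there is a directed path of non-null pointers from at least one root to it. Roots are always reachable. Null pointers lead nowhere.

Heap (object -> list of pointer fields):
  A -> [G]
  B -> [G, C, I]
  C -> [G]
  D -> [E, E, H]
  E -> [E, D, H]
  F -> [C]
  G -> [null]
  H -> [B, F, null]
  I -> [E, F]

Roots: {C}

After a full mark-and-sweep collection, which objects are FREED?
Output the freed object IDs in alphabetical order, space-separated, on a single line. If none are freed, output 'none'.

Answer: A B D E F H I

Derivation:
Roots: C
Mark C: refs=G, marked=C
Mark G: refs=null, marked=C G
Unmarked (collected): A B D E F H I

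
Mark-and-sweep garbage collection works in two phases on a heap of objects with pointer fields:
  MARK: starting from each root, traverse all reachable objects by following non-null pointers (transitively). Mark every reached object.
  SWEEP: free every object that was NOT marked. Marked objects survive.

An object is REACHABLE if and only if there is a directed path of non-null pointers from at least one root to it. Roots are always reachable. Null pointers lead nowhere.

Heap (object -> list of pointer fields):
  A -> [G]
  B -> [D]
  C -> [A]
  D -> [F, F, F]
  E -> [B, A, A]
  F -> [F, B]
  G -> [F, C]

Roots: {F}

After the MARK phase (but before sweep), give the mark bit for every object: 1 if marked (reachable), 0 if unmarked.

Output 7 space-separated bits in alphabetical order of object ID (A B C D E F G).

Answer: 0 1 0 1 0 1 0

Derivation:
Roots: F
Mark F: refs=F B, marked=F
Mark B: refs=D, marked=B F
Mark D: refs=F F F, marked=B D F
Unmarked (collected): A C E G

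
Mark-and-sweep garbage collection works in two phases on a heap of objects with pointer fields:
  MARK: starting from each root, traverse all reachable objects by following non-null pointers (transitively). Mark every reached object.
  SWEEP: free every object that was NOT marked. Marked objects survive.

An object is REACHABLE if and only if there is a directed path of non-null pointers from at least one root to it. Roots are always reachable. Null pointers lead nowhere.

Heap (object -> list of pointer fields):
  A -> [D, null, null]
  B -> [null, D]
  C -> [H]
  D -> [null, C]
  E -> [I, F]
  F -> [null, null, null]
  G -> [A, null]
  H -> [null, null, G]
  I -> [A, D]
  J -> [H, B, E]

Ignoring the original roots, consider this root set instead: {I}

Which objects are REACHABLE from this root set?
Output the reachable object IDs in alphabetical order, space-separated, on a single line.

Roots: I
Mark I: refs=A D, marked=I
Mark A: refs=D null null, marked=A I
Mark D: refs=null C, marked=A D I
Mark C: refs=H, marked=A C D I
Mark H: refs=null null G, marked=A C D H I
Mark G: refs=A null, marked=A C D G H I
Unmarked (collected): B E F J

Answer: A C D G H I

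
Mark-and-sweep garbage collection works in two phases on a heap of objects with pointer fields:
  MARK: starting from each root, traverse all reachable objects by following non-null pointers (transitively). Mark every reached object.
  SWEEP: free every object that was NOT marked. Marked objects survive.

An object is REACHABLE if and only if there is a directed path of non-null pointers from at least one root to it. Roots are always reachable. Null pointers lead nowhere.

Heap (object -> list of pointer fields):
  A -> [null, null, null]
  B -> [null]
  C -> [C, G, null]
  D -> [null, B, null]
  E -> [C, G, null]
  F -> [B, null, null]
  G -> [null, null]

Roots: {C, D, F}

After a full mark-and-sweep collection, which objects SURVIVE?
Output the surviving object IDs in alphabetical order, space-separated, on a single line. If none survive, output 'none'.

Roots: C D F
Mark C: refs=C G null, marked=C
Mark D: refs=null B null, marked=C D
Mark F: refs=B null null, marked=C D F
Mark G: refs=null null, marked=C D F G
Mark B: refs=null, marked=B C D F G
Unmarked (collected): A E

Answer: B C D F G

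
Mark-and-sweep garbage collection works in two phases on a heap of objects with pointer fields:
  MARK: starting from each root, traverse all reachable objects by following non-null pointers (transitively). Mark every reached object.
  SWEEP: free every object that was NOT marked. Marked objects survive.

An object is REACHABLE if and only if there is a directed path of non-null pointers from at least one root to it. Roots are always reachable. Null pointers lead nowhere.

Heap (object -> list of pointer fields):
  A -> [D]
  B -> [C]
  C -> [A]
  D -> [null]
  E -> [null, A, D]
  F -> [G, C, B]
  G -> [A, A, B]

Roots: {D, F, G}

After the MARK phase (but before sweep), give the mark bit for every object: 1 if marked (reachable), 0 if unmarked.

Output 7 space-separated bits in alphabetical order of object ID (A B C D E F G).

Roots: D F G
Mark D: refs=null, marked=D
Mark F: refs=G C B, marked=D F
Mark G: refs=A A B, marked=D F G
Mark C: refs=A, marked=C D F G
Mark B: refs=C, marked=B C D F G
Mark A: refs=D, marked=A B C D F G
Unmarked (collected): E

Answer: 1 1 1 1 0 1 1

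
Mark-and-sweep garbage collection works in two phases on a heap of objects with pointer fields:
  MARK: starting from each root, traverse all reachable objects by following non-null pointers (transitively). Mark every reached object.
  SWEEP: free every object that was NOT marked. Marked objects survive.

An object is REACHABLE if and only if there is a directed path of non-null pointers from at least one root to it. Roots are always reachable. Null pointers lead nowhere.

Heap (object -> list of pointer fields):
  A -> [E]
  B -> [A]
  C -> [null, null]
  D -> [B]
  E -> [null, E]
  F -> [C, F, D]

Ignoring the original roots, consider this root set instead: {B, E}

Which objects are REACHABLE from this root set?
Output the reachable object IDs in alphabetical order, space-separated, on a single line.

Roots: B E
Mark B: refs=A, marked=B
Mark E: refs=null E, marked=B E
Mark A: refs=E, marked=A B E
Unmarked (collected): C D F

Answer: A B E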